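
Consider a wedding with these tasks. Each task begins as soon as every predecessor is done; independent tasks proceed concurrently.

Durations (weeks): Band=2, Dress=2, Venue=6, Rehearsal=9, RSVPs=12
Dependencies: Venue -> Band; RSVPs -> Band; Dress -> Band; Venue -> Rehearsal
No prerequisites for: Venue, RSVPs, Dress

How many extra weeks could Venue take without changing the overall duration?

0

The longest chain is Venue→Rehearsal = 6+9 = 15; overall finish 15 weeks.
Venue finishes as early as 6 and must finish by 6.
Float = 15 − 15 = 0.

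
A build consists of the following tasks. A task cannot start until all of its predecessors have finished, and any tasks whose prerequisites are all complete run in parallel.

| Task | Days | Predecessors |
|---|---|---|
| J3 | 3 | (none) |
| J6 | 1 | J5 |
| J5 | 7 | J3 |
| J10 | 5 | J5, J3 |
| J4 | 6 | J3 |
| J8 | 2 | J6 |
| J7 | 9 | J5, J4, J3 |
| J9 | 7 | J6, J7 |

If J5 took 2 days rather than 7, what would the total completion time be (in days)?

25

Actual critical path: J3→J5→J7→J9 = 3+7+9+7 = 26 ⇒ 26 days.
Since J5 is critical, the -5 change carries straight to that chain (now 21 days).
New critical path: J3→J4→J7→J9 = 3+6+9+7 = 25 ⇒ 25 days.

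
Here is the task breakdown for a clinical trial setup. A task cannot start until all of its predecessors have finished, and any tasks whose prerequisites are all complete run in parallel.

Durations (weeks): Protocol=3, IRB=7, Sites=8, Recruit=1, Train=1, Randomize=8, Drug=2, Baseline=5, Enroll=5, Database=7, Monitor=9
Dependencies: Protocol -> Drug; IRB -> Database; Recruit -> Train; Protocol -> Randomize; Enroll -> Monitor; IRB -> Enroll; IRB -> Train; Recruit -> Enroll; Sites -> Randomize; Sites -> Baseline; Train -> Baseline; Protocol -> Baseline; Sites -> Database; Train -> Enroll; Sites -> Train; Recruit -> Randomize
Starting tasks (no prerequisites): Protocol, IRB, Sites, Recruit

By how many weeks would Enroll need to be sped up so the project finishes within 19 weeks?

Current finish: 23 weeks; target: 19.
Enroll is on every critical path, so each week cut from Enroll cuts the finish by one (this holds down to a finish of 19).
Need 23 − 19 = 4 weeks off Enroll → Enroll becomes 1 week, finish becomes 19.

4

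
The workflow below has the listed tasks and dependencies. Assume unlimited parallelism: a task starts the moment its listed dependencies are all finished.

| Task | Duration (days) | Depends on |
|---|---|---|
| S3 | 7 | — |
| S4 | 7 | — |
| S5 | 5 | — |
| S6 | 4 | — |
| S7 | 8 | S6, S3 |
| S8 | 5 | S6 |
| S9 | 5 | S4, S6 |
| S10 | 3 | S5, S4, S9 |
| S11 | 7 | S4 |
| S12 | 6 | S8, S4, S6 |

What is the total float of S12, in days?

The longest chain is S3→S7 = 7+8 = 15; overall finish 15 days.
S12 finishes as early as 15 and must finish by 15.
So S12 can slip 15 − 15 = 0 days.

0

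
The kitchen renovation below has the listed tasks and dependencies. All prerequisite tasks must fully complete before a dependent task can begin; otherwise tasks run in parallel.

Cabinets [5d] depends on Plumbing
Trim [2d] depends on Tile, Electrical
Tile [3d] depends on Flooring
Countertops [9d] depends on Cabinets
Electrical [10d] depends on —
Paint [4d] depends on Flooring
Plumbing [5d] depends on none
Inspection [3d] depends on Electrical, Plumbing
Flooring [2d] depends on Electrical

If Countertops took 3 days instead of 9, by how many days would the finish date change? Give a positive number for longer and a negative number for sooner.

Baseline: Plumbing→Cabinets→Countertops = 5+5+9 = 19 → 19 days.
Countertops is on the critical path; changing it to 3 makes that path 13 days.
New critical path: Electrical→Flooring→Tile→Trim = 10+2+3+2 = 17 ⇒ 17 days.
Change in finish: 17 − 19 = -2 days.

-2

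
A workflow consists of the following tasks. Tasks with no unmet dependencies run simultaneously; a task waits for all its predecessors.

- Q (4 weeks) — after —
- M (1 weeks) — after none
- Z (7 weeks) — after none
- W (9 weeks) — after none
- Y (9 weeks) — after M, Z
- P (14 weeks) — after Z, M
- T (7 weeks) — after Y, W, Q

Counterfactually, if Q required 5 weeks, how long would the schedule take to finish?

23

As given, the longest chain is Z→Y→T = 7+9+7 = 23, so the finish is 23 weeks.
The longest path through Q is only 11 weeks, so Q has float 12.
That remains the longest chain; total 23 weeks.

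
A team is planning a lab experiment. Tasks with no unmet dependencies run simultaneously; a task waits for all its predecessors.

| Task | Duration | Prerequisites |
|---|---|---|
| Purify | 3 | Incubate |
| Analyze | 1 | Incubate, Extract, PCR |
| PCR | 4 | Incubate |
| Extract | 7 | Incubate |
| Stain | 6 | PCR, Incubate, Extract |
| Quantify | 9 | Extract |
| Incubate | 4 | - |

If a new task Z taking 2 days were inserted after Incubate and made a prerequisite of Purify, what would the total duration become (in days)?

20

Originally the project takes 20 days.
With Z inserted, Purify now waits for max(Incubate, Z).
New critical path: Incubate→Extract→Quantify = 4+7+9 = 20 ⇒ 20 days.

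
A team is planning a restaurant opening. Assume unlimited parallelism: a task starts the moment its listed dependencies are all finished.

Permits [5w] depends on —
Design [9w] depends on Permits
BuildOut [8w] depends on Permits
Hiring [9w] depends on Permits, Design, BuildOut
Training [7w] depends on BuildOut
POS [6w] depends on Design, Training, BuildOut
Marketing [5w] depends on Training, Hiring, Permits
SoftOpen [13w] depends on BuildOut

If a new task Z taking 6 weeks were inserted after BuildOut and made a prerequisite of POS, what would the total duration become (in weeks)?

28

Originally the plan takes 28 weeks.
With Z inserted, POS now waits for max(Design, Training, BuildOut, Z).
New critical path: Permits→Design→Hiring→Marketing = 5+9+9+5 = 28 ⇒ 28 weeks.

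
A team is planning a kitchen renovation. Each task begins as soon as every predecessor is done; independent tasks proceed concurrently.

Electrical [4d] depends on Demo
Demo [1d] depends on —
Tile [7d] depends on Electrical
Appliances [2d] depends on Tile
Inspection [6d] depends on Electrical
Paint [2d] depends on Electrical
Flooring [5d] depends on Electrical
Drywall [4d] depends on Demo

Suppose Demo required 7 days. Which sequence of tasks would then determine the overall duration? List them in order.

Baseline: Demo→Electrical→Tile→Appliances = 1+4+7+2 = 14 → 14 days.
Demo lies on that path, so at 7 days the path becomes 20 days.
That remains the longest chain; total 20 days.

Demo, Electrical, Tile, Appliances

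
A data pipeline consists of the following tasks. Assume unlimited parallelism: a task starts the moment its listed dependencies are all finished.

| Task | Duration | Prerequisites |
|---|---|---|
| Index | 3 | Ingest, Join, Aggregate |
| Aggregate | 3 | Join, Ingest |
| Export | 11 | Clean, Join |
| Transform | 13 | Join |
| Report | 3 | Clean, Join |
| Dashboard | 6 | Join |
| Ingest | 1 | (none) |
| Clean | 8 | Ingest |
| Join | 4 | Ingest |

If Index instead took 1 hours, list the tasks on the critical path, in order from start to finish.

Ingest, Clean, Export

The binding path is Ingest→Clean→Export = 1+8+11 = 20; finish at 20 hours.
Index is off the critical path — its longest chain is 11 hours, giving 9 of slack.
The critical path is still Ingest→Clean→Export; finish is now 20 hours.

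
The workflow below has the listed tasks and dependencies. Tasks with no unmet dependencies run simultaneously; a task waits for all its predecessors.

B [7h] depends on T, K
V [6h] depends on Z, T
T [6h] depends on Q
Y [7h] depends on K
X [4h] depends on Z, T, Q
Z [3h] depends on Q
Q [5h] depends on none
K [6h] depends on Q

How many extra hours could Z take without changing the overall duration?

The longest chain is Q→K→B = 5+6+7 = 18; overall finish 18 hours.
Z finishes as early as 8 and must finish by 12.
Float = 18 − 14 = 4.

4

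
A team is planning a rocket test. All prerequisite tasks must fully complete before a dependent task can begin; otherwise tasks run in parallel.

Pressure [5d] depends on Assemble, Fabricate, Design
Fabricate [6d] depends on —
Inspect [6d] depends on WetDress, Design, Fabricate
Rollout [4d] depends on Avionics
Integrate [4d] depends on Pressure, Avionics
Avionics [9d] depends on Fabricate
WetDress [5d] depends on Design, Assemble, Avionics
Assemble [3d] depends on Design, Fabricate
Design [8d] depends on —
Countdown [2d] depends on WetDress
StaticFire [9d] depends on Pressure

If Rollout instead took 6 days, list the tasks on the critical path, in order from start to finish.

Fabricate, Avionics, WetDress, Inspect

Critical path before the change: Fabricate→Avionics→WetDress→Inspect = 6+9+5+6 = 26 giving 26 days.
Rollout is off the critical path — its longest chain is 19 days, giving 7 of slack.
No other chain overtakes it, so the finish is 26 days.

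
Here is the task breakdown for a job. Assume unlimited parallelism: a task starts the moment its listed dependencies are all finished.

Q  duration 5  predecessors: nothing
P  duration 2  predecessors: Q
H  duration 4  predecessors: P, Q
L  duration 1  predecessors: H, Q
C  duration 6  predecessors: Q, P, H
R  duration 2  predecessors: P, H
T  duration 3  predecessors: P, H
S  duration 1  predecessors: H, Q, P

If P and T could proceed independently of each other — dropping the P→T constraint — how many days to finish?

17

Original critical path: Q→P→H→C = 5+2+4+6 = 17 ⇒ 17 days.
Dropping P→T doesn't change T's earliest start (11); another predecessor still binds.
New critical path: Q→P→H→C = 5+2+4+6 = 17 ⇒ 17 days.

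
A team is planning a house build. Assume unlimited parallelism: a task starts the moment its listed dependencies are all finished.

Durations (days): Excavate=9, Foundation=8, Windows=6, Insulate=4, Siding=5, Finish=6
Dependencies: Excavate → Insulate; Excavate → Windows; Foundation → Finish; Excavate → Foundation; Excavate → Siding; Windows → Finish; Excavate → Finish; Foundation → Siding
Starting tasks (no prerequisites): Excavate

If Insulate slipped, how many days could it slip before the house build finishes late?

Excavate→Foundation→Finish = 9+8+6 = 23 sets the makespan at 23 days.
Insulate finishes as early as 13 and must finish by 23.
Slack of Insulate = 19 − 9 = 10 days.

10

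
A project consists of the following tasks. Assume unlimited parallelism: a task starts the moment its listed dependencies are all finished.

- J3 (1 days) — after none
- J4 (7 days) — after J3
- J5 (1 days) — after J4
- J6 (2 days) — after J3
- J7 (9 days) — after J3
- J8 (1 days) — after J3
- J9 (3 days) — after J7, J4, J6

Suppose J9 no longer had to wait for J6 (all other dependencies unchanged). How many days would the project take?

With the dependency in place, J3→J7→J9 = 1+9+3 = 13 sets the finish at 13 days.
Dropping J6→J9 doesn't change J9's earliest start (10); another predecessor still binds.
The longest chain is now J3→J7→J9 = 1+9+3 = 13, so the project takes 13 days.

13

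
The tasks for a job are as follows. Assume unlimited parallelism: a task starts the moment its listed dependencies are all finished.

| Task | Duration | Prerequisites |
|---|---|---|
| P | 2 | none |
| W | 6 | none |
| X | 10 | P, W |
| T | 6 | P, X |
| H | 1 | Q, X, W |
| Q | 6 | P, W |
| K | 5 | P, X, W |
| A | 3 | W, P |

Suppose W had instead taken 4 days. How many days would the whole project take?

The binding path is W→X→T = 6+10+6 = 22; finish at 22 days.
Since W is critical, the -2 change carries straight to that chain (now 20 days).
That remains the longest chain; total 20 days.

20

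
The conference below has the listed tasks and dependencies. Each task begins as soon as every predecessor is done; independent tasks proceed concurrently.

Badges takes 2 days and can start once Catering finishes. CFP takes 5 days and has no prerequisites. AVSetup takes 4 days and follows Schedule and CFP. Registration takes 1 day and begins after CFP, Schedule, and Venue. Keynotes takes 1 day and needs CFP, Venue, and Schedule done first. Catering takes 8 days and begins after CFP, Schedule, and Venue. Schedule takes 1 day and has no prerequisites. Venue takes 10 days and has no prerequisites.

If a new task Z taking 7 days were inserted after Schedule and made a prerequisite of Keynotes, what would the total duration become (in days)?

Originally the job takes 20 days.
With Z inserted, Keynotes now waits for max(CFP, Venue, Schedule, Z).
New critical path: Venue→Catering→Badges = 10+8+2 = 20 ⇒ 20 days.

20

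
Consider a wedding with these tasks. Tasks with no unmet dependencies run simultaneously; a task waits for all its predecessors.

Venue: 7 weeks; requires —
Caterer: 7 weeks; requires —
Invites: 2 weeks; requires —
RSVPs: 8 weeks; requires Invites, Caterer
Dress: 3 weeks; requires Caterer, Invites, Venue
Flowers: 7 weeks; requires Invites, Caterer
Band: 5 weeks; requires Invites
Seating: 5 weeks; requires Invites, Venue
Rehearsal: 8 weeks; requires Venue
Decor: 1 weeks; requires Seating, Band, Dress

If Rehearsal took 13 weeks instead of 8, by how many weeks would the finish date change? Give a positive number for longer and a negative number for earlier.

Critical path before the change: Venue→Rehearsal = 7+8 = 15 giving 15 weeks.
Rehearsal lies on that path, so at 13 weeks the path becomes 20 weeks.
That remains the longest chain; total 20 weeks.
Change in finish: 20 − 15 = +5 weeks.

5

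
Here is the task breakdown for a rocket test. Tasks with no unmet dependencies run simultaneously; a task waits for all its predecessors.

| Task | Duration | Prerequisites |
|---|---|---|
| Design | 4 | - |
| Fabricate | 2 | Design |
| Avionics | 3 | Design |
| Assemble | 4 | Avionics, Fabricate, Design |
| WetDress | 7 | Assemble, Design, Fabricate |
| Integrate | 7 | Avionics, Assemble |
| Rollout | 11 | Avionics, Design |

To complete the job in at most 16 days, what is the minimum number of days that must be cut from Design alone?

Current finish: 18 days; target: 16.
Design is on every critical path, so each day cut from Design cuts the finish by one (this holds down to a finish of 15).
Need 18 − 16 = 2 days off Design → Design becomes 2 days, finish becomes 16.

2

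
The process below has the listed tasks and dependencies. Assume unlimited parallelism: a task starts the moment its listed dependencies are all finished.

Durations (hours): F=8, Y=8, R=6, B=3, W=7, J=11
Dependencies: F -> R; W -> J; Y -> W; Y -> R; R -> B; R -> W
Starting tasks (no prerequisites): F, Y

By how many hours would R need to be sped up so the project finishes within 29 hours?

3

Current finish: 32 hours; target: 29.
R is on every critical path, so each hour cut from R cuts the finish by one (this holds down to a finish of 27).
Need 32 − 29 = 3 hours off R → R becomes 3 hours, finish becomes 29.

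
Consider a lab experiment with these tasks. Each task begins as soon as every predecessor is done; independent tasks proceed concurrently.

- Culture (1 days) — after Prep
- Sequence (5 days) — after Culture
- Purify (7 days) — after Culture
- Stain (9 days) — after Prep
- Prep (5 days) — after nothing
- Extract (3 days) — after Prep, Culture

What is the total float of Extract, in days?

5

The longest chain is Prep→Stain = 5+9 = 14; overall finish 14 days.
Longest path through Extract: 9 days (earliest finish 9, latest finish 14).
So Extract can slip 14 − 9 = 5 days.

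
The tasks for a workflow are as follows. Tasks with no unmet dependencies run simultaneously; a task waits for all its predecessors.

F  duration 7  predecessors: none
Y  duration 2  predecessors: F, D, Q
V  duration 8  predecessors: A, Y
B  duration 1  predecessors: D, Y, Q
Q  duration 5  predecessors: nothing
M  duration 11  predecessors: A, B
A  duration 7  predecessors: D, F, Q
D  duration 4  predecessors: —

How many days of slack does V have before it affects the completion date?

3

The longest chain is F→A→M = 7+7+11 = 25; overall finish 25 days.
Longest path through V: 22 days (earliest finish 22, latest finish 25).
So V can slip 25 − 22 = 3 days.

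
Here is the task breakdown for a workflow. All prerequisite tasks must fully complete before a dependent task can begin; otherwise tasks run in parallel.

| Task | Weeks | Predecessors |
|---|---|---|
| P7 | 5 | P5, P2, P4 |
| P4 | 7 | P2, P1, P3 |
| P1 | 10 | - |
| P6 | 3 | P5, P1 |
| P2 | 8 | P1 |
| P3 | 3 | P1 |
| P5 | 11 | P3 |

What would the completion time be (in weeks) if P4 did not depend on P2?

Before: longest chain P1→P2→P4→P7 = 10+8+7+5 = 30, finish 30.
Without P2→P4, P4's earliest start moves from 18 to 13.
After: P1→P3→P5→P7 = 10+3+11+5 = 29 → 29 weeks.

29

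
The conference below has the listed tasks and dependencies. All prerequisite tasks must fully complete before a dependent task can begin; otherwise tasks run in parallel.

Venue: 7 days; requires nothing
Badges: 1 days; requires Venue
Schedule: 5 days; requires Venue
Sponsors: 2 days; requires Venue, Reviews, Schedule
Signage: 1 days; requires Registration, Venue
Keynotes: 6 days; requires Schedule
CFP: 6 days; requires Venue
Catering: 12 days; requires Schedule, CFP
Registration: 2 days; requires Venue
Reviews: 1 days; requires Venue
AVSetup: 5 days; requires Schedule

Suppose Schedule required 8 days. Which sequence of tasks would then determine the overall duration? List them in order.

Venue, Schedule, Catering

Baseline: Venue→CFP→Catering = 7+6+12 = 25 → 25 days.
The longest path through Schedule is only 24 days, so Schedule has float 1.
New critical path: Venue→Schedule→Catering = 7+8+12 = 27 ⇒ 27 days.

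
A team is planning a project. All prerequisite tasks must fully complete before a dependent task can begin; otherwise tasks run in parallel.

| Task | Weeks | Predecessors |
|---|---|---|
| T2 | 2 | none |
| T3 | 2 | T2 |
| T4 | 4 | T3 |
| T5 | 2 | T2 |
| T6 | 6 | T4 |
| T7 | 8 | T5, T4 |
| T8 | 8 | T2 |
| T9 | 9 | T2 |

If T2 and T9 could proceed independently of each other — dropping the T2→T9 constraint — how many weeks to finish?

Before: longest chain T2→T3→T4→T7 = 2+2+4+8 = 16, finish 16.
Without T2→T9, T9's earliest start moves from 2 to 0.
The longest chain is now T2→T3→T4→T7 = 2+2+4+8 = 16, so the schedule takes 16 weeks.

16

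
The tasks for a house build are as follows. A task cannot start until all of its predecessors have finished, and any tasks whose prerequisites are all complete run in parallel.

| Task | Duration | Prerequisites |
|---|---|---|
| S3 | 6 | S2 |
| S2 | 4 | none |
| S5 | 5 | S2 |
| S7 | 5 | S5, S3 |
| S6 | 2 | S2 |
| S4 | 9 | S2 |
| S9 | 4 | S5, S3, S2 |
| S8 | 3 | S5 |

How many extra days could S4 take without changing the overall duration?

2

S2→S3→S7 = 4+6+5 = 15 sets the makespan at 15 days.
The longest chain containing S4 totals 13 days.
Float = 15 − 13 = 2.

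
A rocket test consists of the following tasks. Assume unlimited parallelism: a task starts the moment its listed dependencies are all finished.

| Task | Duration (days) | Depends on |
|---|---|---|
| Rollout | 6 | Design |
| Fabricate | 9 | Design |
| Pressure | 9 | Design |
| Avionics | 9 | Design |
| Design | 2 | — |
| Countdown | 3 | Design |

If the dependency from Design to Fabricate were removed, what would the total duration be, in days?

Before: longest chain Design→Fabricate = 2+9 = 11, finish 11.
Without Design→Fabricate, Fabricate's earliest start moves from 2 to 0.
The longest chain is now Design→Avionics = 2+9 = 11, so the rocket test takes 11 days.

11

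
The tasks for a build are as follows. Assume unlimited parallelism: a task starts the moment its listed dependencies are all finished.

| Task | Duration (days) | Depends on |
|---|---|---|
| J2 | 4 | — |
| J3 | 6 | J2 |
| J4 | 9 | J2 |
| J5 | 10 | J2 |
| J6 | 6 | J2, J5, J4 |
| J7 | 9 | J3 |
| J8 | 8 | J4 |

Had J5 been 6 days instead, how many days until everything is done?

21

Critical path before the change: J2→J4→J8 = 4+9+8 = 21 giving 21 days.
The longest path through J5 is only 20 days, so J5 has float 1.
That remains the longest chain; total 21 days.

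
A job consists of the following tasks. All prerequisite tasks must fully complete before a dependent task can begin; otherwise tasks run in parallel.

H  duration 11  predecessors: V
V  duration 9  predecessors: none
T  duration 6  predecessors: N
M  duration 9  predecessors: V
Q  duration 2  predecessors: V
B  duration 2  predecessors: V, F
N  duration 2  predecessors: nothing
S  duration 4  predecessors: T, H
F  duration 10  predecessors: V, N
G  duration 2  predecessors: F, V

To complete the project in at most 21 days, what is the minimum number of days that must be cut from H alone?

Current finish: 24 days; target: 21.
H is on every critical path, so each day cut from H cuts the finish by one (this holds down to a finish of 21).
Need 24 − 21 = 3 days off H → H becomes 8 days, finish becomes 21.

3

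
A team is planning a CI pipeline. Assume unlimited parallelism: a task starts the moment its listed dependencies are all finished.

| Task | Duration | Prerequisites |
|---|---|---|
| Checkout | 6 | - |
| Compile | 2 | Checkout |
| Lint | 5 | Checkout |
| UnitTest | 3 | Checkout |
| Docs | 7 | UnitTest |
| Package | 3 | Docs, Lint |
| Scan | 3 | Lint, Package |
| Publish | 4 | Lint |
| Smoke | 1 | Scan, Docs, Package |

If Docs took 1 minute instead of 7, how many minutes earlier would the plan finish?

Actual critical path: Checkout→UnitTest→Docs→Package→Scan→Smoke = 6+3+7+3+3+1 = 23 ⇒ 23 minutes.
Docs is on the critical path; changing it to 1 makes that path 17 minutes.
New critical path: Checkout→Lint→Package→Scan→Smoke = 6+5+3+3+1 = 18 ⇒ 18 minutes.
Change in finish: 18 − 23 = -5 minutes.

5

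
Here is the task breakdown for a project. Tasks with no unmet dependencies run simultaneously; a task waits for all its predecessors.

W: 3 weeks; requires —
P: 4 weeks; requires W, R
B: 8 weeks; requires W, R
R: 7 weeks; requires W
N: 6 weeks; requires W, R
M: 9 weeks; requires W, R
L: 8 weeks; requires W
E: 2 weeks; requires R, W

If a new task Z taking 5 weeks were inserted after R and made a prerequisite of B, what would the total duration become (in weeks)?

23

Originally the plan takes 19 weeks.
With Z inserted, B now waits for max(W, R, Z).
New critical path: W→R→Z→B = 3+7+5+8 = 23 ⇒ 23 weeks.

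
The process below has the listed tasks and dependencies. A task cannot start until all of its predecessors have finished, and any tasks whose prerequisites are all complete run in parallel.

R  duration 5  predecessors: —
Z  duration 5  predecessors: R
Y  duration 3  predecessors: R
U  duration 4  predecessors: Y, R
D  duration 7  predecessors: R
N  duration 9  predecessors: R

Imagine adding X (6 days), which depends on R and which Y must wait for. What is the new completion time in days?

18

Originally the schedule takes 14 days.
With X inserted, Y now waits for max(R, X).
New critical path: R→X→Y→U = 5+6+3+4 = 18 ⇒ 18 days.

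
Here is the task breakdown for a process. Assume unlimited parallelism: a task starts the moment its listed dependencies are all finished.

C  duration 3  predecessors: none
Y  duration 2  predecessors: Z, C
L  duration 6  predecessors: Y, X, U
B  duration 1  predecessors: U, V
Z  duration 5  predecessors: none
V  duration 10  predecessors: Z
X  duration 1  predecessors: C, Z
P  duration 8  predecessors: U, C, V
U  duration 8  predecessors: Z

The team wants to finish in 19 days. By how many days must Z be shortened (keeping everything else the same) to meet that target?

4

Current finish: 23 days; target: 19.
Z is on every critical path, so each day cut from Z cuts the finish by one (this holds down to a finish of 19).
Need 23 − 19 = 4 days off Z → Z becomes 1 day, finish becomes 19.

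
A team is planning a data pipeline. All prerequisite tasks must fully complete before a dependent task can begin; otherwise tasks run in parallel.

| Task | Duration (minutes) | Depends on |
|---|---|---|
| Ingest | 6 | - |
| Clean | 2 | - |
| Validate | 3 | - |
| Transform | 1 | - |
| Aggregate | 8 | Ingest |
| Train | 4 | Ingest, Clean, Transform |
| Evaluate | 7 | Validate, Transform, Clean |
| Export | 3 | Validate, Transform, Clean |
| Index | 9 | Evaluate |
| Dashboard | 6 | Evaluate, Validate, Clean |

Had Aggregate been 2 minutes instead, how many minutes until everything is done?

19

Critical path before the change: Validate→Evaluate→Index = 3+7+9 = 19 giving 19 minutes.
Aggregate is off the critical path — its longest chain is 14 minutes, giving 5 of slack.
The critical path is still Validate→Evaluate→Index; finish is now 19 minutes.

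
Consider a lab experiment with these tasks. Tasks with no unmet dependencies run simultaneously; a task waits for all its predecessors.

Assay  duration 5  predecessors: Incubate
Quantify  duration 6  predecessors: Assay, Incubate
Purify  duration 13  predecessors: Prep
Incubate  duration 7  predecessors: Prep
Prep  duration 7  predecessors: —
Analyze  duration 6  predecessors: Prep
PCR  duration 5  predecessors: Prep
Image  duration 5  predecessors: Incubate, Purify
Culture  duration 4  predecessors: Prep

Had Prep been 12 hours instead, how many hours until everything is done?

Actual critical path: Prep→Incubate→Assay→Quantify = 7+7+5+6 = 25 ⇒ 25 hours.
Prep lies on that path, so at 12 hours the path becomes 30 hours.
No other chain overtakes it, so the finish is 30 hours.

30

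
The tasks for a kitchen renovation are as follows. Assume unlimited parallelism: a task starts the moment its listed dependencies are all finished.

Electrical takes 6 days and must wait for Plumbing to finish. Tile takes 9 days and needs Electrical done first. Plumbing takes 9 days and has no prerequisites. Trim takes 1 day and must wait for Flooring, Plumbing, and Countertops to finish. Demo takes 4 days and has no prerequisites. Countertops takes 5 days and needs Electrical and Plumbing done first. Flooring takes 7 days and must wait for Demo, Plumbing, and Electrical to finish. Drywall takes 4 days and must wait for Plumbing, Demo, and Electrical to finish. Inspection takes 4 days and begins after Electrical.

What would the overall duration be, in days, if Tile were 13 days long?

28

Actual critical path: Plumbing→Electrical→Tile = 9+6+9 = 24 ⇒ 24 days.
Tile is on the critical path; changing it to 13 makes that path 28 days.
That remains the longest chain; total 28 days.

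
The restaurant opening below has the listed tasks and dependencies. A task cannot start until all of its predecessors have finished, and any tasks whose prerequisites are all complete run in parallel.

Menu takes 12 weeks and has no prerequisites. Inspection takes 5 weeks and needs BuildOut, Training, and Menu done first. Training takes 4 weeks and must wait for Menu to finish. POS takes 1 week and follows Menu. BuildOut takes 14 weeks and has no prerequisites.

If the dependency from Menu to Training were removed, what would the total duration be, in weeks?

Original critical path: Menu→Training→Inspection = 12+4+5 = 21 ⇒ 21 weeks.
Without Menu→Training, Training's earliest start moves from 12 to 0.
The longest chain is now BuildOut→Inspection = 14+5 = 19, so the restaurant opening takes 19 weeks.

19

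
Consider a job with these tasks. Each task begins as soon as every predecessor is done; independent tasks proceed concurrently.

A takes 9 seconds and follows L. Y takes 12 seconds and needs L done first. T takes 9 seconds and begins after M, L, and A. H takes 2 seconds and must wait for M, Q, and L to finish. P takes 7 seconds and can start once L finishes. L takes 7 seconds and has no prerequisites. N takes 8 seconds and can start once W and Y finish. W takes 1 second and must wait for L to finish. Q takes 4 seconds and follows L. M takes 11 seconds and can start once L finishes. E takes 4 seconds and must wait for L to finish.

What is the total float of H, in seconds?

7

The longest chain is L→M→T = 7+11+9 = 27; overall finish 27 seconds.
H finishes as early as 20 and must finish by 27.
Float = 27 − 20 = 7.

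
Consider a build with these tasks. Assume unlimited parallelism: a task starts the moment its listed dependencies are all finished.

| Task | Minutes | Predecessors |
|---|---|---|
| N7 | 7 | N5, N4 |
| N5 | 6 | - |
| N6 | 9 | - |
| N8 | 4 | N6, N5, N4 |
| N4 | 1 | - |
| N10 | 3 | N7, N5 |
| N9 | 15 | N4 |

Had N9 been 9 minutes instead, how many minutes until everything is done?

Baseline: N4→N9 = 1+15 = 16 → 16 minutes.
N9 lies on that path, so at 9 minutes the path becomes 10 minutes.
New critical path: N5→N7→N10 = 6+7+3 = 16 ⇒ 16 minutes.

16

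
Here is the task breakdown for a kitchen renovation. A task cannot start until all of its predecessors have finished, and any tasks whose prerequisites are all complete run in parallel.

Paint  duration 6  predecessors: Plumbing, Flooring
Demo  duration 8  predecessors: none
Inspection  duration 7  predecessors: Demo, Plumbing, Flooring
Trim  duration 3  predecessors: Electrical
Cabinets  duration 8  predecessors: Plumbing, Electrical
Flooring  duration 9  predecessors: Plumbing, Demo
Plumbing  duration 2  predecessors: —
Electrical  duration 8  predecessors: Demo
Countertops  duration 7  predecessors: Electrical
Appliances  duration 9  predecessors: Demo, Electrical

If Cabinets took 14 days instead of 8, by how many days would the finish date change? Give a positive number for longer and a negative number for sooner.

5

As given, the longest chain is Demo→Electrical→Appliances = 8+8+9 = 25, so the finish is 25 days.
Cabinets is off the critical path — its longest chain is 24 days, giving 1 of slack.
Now Demo→Electrical→Cabinets = 8+8+14 = 30 is longest, so the finish becomes 30 days.
Change in finish: 30 − 25 = +5 days.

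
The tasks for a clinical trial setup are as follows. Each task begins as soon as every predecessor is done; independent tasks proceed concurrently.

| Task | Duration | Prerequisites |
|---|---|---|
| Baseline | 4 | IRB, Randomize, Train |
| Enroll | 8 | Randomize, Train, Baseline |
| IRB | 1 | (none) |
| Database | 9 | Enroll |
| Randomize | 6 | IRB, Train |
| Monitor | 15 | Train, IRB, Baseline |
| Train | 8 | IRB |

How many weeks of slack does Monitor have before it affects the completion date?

2

Critical path: IRB→Train→Randomize→Baseline→Enroll→Database = 1+8+6+4+8+9 = 36, so the finish is 36 weeks.
Monitor finishes as early as 34 and must finish by 36.
So Monitor can slip 36 − 34 = 2 weeks.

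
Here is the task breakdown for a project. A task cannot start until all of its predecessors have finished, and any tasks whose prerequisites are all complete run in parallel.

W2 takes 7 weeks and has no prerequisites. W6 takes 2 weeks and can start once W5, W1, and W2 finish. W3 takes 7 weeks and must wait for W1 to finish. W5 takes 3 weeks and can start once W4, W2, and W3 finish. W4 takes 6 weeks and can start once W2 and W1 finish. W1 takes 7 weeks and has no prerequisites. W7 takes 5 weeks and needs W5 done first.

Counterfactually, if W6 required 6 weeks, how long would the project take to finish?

The binding path is W1→W3→W5→W7 = 7+7+3+5 = 22; finish at 22 weeks.
W6 has 3 weeks of float (longest path through it is 19).
Now W1→W3→W5→W6 = 7+7+3+6 = 23 is longest, so the finish becomes 23 weeks.

23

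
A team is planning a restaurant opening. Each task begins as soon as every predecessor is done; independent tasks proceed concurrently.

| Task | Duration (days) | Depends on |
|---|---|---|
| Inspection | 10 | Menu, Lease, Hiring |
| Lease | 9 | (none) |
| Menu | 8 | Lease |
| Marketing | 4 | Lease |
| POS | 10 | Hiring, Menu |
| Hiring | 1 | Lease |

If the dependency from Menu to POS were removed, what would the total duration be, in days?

27

Before: longest chain Lease→Menu→POS = 9+8+10 = 27, finish 27.
Without Menu→POS, POS's earliest start moves from 17 to 10.
New critical path: Lease→Menu→Inspection = 9+8+10 = 27 ⇒ 27 days.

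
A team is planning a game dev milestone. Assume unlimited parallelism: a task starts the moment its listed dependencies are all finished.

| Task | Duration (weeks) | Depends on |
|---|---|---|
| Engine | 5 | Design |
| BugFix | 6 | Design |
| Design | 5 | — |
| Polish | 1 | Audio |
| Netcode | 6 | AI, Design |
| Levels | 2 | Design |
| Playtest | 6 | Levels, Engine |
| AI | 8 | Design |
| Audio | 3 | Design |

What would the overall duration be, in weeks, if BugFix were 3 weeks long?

Actual critical path: Design→AI→Netcode = 5+8+6 = 19 ⇒ 19 weeks.
BugFix has 8 weeks of float (longest path through it is 11).
The critical path is still Design→AI→Netcode; finish is now 19 weeks.

19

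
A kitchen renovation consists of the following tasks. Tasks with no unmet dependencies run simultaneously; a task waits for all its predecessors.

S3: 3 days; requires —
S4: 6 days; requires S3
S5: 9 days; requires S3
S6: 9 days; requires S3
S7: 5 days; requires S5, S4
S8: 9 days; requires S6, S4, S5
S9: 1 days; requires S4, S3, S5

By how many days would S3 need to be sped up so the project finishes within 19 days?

2

Current finish: 21 days; target: 19.
S3 is on every critical path, so each day cut from S3 cuts the finish by one (this holds down to a finish of 19).
Need 21 − 19 = 2 days off S3 → S3 becomes 1 day, finish becomes 19.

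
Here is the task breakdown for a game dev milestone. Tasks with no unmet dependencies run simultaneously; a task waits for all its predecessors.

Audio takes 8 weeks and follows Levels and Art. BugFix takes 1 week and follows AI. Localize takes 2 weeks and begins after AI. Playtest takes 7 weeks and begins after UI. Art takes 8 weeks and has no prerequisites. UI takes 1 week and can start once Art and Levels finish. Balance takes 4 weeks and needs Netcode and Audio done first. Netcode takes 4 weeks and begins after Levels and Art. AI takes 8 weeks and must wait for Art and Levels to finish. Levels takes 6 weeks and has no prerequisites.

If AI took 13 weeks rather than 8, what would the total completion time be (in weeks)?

23

Actual critical path: Art→Audio→Balance = 8+8+4 = 20 ⇒ 20 weeks.
The longest path through AI is only 18 weeks, so AI has float 2.
New critical path: Art→AI→Localize = 8+13+2 = 23 ⇒ 23 weeks.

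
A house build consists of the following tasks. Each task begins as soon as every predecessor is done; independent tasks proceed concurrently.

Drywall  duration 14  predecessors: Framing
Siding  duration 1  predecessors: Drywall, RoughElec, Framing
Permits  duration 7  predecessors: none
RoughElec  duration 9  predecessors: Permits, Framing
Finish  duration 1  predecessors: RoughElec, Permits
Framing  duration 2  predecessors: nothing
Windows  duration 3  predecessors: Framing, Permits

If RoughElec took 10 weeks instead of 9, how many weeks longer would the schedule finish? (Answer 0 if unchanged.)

The binding path is Permits→RoughElec→Siding = 7+9+1 = 17; finish at 17 weeks.
RoughElec lies on that path, so at 10 weeks the path becomes 18 weeks.
That remains the longest chain; total 18 weeks.
Change in finish: 18 − 17 = +1 weeks.

1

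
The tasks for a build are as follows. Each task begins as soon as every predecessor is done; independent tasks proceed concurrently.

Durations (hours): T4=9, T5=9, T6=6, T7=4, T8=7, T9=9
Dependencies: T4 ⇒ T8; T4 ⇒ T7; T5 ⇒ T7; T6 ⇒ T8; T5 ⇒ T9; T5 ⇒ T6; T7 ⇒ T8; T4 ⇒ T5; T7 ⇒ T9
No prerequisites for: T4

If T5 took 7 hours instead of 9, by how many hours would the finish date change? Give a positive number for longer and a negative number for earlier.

-2

The binding path is T4→T5→T6→T8 = 9+9+6+7 = 31; finish at 31 hours.
T5 lies on that path, so at 7 hours the path becomes 29 hours.
That remains the longest chain; total 29 hours.
Change in finish: 29 − 31 = -2 hours.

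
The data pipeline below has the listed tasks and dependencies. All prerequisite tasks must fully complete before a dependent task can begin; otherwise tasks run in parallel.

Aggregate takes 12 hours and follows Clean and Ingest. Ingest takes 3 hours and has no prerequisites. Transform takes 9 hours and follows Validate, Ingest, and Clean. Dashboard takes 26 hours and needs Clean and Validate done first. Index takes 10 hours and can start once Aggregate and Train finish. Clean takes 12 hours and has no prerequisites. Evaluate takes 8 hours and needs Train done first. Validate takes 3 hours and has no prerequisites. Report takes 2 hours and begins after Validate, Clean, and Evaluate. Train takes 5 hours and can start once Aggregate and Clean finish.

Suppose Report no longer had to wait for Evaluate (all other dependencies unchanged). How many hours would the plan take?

Before: longest chain Clean→Aggregate→Train→Evaluate→Report = 12+12+5+8+2 = 39, finish 39.
Without Evaluate→Report, Report's earliest start moves from 37 to 12.
New critical path: Clean→Aggregate→Train→Index = 12+12+5+10 = 39 ⇒ 39 hours.

39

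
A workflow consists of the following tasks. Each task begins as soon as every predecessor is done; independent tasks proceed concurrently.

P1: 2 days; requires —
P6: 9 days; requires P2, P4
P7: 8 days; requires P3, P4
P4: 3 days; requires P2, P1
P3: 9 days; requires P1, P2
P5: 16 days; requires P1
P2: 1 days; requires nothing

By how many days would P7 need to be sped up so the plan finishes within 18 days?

1

Current finish: 19 days; target: 18.
P7 is on every critical path, so each day cut from P7 cuts the finish by one (this holds down to a finish of 18).
Need 19 − 18 = 1 day off P7 → P7 becomes 7 days, finish becomes 18.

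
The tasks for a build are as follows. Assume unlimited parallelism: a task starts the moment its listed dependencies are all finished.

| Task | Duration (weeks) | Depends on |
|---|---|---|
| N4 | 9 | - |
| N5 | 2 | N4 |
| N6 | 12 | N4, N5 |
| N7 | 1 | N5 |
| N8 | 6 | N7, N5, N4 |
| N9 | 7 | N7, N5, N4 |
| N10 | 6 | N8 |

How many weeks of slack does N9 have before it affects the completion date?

Critical path: N4→N5→N7→N8→N10 = 9+2+1+6+6 = 24, so the finish is 24 weeks.
The longest chain containing N9 totals 19 weeks.
So N9 can slip 24 − 19 = 5 weeks.

5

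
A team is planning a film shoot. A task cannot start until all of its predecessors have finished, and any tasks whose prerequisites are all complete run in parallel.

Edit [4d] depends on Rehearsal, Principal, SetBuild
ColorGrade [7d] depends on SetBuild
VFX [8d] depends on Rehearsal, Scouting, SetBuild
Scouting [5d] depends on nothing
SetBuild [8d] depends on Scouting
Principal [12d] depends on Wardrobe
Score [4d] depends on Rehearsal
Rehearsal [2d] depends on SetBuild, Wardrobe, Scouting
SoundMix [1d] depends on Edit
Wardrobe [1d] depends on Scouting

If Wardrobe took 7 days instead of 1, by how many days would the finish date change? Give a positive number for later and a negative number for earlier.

As given, the longest chain is Scouting→Wardrobe→Principal→Edit→SoundMix = 5+1+12+4+1 = 23, so the finish is 23 days.
Wardrobe is on the critical path; changing it to 7 makes that path 29 days.
No other chain overtakes it, so the finish is 29 days.
Change in finish: 29 − 23 = +6 days.

6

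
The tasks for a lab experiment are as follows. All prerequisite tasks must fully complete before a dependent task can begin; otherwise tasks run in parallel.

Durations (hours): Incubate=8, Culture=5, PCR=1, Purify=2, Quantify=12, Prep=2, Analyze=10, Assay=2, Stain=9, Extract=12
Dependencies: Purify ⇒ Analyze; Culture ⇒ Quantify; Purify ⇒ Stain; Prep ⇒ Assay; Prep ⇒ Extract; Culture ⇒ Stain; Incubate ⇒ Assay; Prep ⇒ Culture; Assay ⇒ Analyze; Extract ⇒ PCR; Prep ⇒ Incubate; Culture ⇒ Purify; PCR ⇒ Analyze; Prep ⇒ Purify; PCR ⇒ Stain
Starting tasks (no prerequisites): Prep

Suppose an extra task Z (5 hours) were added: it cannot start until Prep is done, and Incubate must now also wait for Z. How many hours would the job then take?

27

Originally the job takes 25 hours.
With Z inserted, Incubate now waits for max(Prep, Z).
New critical path: Prep→Z→Incubate→Assay→Analyze = 2+5+8+2+10 = 27 ⇒ 27 hours.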